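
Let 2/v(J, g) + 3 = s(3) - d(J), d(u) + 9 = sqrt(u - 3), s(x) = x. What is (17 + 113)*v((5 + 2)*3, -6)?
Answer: 260/7 + 260*sqrt(2)/21 ≈ 54.652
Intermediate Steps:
d(u) = -9 + sqrt(-3 + u) (d(u) = -9 + sqrt(u - 3) = -9 + sqrt(-3 + u))
v(J, g) = 2/(9 - sqrt(-3 + J)) (v(J, g) = 2/(-3 + (3 - (-9 + sqrt(-3 + J)))) = 2/(-3 + (3 + (9 - sqrt(-3 + J)))) = 2/(-3 + (12 - sqrt(-3 + J))) = 2/(9 - sqrt(-3 + J)))
(17 + 113)*v((5 + 2)*3, -6) = (17 + 113)*(-2/(-9 + sqrt(-3 + (5 + 2)*3))) = 130*(-2/(-9 + sqrt(-3 + 7*3))) = 130*(-2/(-9 + sqrt(-3 + 21))) = 130*(-2/(-9 + sqrt(18))) = 130*(-2/(-9 + 3*sqrt(2))) = -260/(-9 + 3*sqrt(2))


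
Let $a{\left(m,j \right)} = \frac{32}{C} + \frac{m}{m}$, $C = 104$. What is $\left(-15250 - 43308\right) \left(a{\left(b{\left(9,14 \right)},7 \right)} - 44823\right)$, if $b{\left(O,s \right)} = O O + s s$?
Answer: $\frac{34120692556}{13} \approx 2.6247 \cdot 10^{9}$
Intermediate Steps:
$b{\left(O,s \right)} = O^{2} + s^{2}$
$a{\left(m,j \right)} = \frac{17}{13}$ ($a{\left(m,j \right)} = \frac{32}{104} + \frac{m}{m} = 32 \cdot \frac{1}{104} + 1 = \frac{4}{13} + 1 = \frac{17}{13}$)
$\left(-15250 - 43308\right) \left(a{\left(b{\left(9,14 \right)},7 \right)} - 44823\right) = \left(-15250 - 43308\right) \left(\frac{17}{13} - 44823\right) = \left(-58558\right) \left(- \frac{582682}{13}\right) = \frac{34120692556}{13}$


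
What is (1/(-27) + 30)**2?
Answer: 654481/729 ≈ 897.78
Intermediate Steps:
(1/(-27) + 30)**2 = (-1/27 + 30)**2 = (809/27)**2 = 654481/729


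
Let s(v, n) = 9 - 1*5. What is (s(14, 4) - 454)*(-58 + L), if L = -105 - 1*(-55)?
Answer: 48600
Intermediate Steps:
L = -50 (L = -105 + 55 = -50)
s(v, n) = 4 (s(v, n) = 9 - 5 = 4)
(s(14, 4) - 454)*(-58 + L) = (4 - 454)*(-58 - 50) = -450*(-108) = 48600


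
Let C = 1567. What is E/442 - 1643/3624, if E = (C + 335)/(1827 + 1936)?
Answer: -1362910165/3013801752 ≈ -0.45222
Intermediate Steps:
E = 1902/3763 (E = (1567 + 335)/(1827 + 1936) = 1902/3763 ≈ 0.50545)
E/442 - 1643/3624 = (1902/3763)/442 - 1643/3624 = (1902/3763)*(1/442) - 1643*1/3624 = 951/831623 - 1643/3624 = -1362910165/3013801752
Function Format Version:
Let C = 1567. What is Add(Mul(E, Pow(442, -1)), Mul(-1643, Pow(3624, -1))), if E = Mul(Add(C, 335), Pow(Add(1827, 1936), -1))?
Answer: Rational(-1362910165, 3013801752) ≈ -0.45222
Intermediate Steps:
E = Rational(1902, 3763) (E = Mul(Add(1567, 335), Pow(Add(1827, 1936), -1)) = Mul(1902, Pow(3763, -1)) = Mul(1902, Rational(1, 3763)) = Rational(1902, 3763) ≈ 0.50545)
Add(Mul(E, Pow(442, -1)), Mul(-1643, Pow(3624, -1))) = Add(Mul(Rational(1902, 3763), Pow(442, -1)), Mul(-1643, Pow(3624, -1))) = Add(Mul(Rational(1902, 3763), Rational(1, 442)), Mul(-1643, Rational(1, 3624))) = Add(Rational(951, 831623), Rational(-1643, 3624)) = Rational(-1362910165, 3013801752)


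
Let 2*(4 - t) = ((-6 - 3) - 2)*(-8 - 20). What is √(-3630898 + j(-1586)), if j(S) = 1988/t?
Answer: 2*I*√204238758/15 ≈ 1905.5*I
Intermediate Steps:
t = -150 (t = 4 - ((-6 - 3) - 2)*(-8 - 20)/2 = 4 - (-9 - 2)*(-28)/2 = 4 - (-11)*(-28)/2 = 4 - ½*308 = 4 - 154 = -150)
j(S) = -994/75 (j(S) = 1988/(-150) = 1988*(-1/150) = -994/75)
√(-3630898 + j(-1586)) = √(-3630898 - 994/75) = √(-272318344/75) = 2*I*√204238758/15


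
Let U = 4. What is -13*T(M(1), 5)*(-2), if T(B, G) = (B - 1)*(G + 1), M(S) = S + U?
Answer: 624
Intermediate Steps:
M(S) = 4 + S (M(S) = S + 4 = 4 + S)
T(B, G) = (1 + G)*(-1 + B) (T(B, G) = (-1 + B)*(1 + G) = (1 + G)*(-1 + B))
-13*T(M(1), 5)*(-2) = -13*(-1 + (4 + 1) - 1*5 + (4 + 1)*5)*(-2) = -13*(-1 + 5 - 5 + 5*5)*(-2) = -13*(-1 + 5 - 5 + 25)*(-2) = -13*24*(-2) = -312*(-2) = 624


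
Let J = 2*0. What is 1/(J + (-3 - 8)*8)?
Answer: -1/88 ≈ -0.011364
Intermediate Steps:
J = 0
1/(J + (-3 - 8)*8) = 1/(0 + (-3 - 8)*8) = 1/(0 - 11*8) = 1/(0 - 88) = 1/(-88) = -1/88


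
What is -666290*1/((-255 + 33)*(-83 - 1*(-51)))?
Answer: -333145/3552 ≈ -93.791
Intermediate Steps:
-666290*1/((-255 + 33)*(-83 - 1*(-51))) = -666290*(-1/(222*(-83 + 51))) = -666290/((-222*(-32))) = -666290/7104 = -666290*1/7104 = -333145/3552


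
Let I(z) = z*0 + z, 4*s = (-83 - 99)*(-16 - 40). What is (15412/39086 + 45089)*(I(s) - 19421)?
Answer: -14868184442809/19543 ≈ -7.6079e+8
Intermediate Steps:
s = 2548 (s = ((-83 - 99)*(-16 - 40))/4 = (-182*(-56))/4 = (¼)*10192 = 2548)
I(z) = z (I(z) = 0 + z = z)
(15412/39086 + 45089)*(I(s) - 19421) = (15412/39086 + 45089)*(2548 - 19421) = (15412*(1/39086) + 45089)*(-16873) = (7706/19543 + 45089)*(-16873) = (881182033/19543)*(-16873) = -14868184442809/19543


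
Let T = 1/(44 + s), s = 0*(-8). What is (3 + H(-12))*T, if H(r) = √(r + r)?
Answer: 3/44 + I*√6/22 ≈ 0.068182 + 0.11134*I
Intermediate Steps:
H(r) = √2*√r (H(r) = √(2*r) = √2*√r)
s = 0
T = 1/44 (T = 1/(44 + 0) = 1/44 ≈ 0.022727)
(3 + H(-12))*T = (3 + √2*√(-12))*(1/44) = (3 + √2*(2*I*√3))*(1/44) = (3 + 2*I*√6)*(1/44) = 3/44 + I*√6/22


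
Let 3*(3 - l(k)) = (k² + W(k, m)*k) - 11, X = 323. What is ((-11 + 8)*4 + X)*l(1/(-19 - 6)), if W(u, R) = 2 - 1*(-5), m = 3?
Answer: 3941614/1875 ≈ 2102.2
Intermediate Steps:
W(u, R) = 7 (W(u, R) = 2 + 5 = 7)
l(k) = 20/3 - 7*k/3 - k²/3 (l(k) = 3 - ((k² + 7*k) - 11)/3 = 3 - (-11 + k² + 7*k)/3 = 3 + (11/3 - 7*k/3 - k²/3) = 20/3 - 7*k/3 - k²/3)
((-11 + 8)*4 + X)*l(1/(-19 - 6)) = ((-11 + 8)*4 + 323)*(20/3 - 7/(3*(-19 - 6)) - 1/(3*(-19 - 6)²)) = (-3*4 + 323)*(20/3 - 7/3/(-25) - (1/(-25))²/3) = (-12 + 323)*(20/3 - 7/3*(-1/25) - (-1/25)²/3) = 311*(20/3 + 7/75 - ⅓*1/625) = 311*(20/3 + 7/75 - 1/1875) = 311*(12674/1875) = 3941614/1875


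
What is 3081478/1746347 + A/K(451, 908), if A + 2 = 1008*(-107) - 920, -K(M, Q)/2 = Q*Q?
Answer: 2635549744775/1439800233008 ≈ 1.8305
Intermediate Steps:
K(M, Q) = -2*Q**2 (K(M, Q) = -2*Q*Q = -2*Q**2)
A = -108778 (A = -2 + (1008*(-107) - 920) = -2 + (-107856 - 920) = -2 - 108776 = -108778)
3081478/1746347 + A/K(451, 908) = 3081478/1746347 - 108778/((-2*908**2)) = 3081478*(1/1746347) - 108778/((-2*824464)) = 3081478/1746347 - 108778/(-1648928) = 3081478/1746347 - 108778*(-1/1648928) = 3081478/1746347 + 54389/824464 = 2635549744775/1439800233008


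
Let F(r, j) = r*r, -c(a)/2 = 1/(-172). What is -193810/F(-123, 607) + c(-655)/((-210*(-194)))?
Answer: -226346817757/17668856520 ≈ -12.811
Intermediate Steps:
c(a) = 1/86 (c(a) = -2/(-172) = -2*(-1/172) = 1/86)
F(r, j) = r**2
-193810/F(-123, 607) + c(-655)/((-210*(-194))) = -193810/((-123)**2) + 1/(86*((-210*(-194)))) = -193810/15129 + (1/86)/40740 = -193810*1/15129 + (1/86)*(1/40740) = -193810/15129 + 1/3503640 = -226346817757/17668856520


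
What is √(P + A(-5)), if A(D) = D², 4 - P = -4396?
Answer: 5*√177 ≈ 66.521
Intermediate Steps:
P = 4400 (P = 4 - 1*(-4396) = 4 + 4396 = 4400)
√(P + A(-5)) = √(4400 + (-5)²) = √(4400 + 25) = √4425 = 5*√177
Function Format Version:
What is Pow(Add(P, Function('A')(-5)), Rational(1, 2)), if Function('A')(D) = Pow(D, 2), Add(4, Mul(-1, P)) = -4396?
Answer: Mul(5, Pow(177, Rational(1, 2))) ≈ 66.521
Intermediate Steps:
P = 4400 (P = Add(4, Mul(-1, -4396)) = Add(4, 4396) = 4400)
Pow(Add(P, Function('A')(-5)), Rational(1, 2)) = Pow(Add(4400, Pow(-5, 2)), Rational(1, 2)) = Pow(Add(4400, 25), Rational(1, 2)) = Pow(4425, Rational(1, 2)) = Mul(5, Pow(177, Rational(1, 2)))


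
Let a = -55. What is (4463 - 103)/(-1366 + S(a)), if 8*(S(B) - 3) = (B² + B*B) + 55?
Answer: -34880/4799 ≈ -7.2682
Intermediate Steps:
S(B) = 79/8 + B²/4 (S(B) = 3 + ((B² + B*B) + 55)/8 = 3 + ((B² + B²) + 55)/8 = 3 + (2*B² + 55)/8 = 3 + (55 + 2*B²)/8 = 3 + (55/8 + B²/4) = 79/8 + B²/4)
(4463 - 103)/(-1366 + S(a)) = (4463 - 103)/(-1366 + (79/8 + (¼)*(-55)²)) = 4360/(-1366 + (79/8 + (¼)*3025)) = 4360/(-1366 + (79/8 + 3025/4)) = 4360/(-1366 + 6129/8) = 4360/(-4799/8) = 4360*(-8/4799) = -34880/4799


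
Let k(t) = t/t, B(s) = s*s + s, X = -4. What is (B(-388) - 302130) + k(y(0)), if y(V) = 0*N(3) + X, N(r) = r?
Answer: -151973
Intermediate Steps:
y(V) = -4 (y(V) = 0*3 - 4 = 0 - 4 = -4)
B(s) = s + s² (B(s) = s² + s = s + s²)
k(t) = 1
(B(-388) - 302130) + k(y(0)) = (-388*(1 - 388) - 302130) + 1 = (-388*(-387) - 302130) + 1 = (150156 - 302130) + 1 = -151974 + 1 = -151973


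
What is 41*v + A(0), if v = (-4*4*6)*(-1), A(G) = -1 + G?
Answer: 3935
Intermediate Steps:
v = 96 (v = -16*6*(-1) = -96*(-1) = 96)
41*v + A(0) = 41*96 + (-1 + 0) = 3936 - 1 = 3935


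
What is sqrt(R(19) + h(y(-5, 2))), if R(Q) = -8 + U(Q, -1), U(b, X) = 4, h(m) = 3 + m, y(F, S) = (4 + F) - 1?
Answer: I*sqrt(3) ≈ 1.732*I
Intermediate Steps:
y(F, S) = 3 + F
R(Q) = -4 (R(Q) = -8 + 4 = -4)
sqrt(R(19) + h(y(-5, 2))) = sqrt(-4 + (3 + (3 - 5))) = sqrt(-4 + (3 - 2)) = sqrt(-4 + 1) = sqrt(-3) = I*sqrt(3)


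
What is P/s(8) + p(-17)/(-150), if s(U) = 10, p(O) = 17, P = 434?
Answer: 6493/150 ≈ 43.287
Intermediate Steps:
P/s(8) + p(-17)/(-150) = 434/10 + 17/(-150) = 434*(⅒) + 17*(-1/150) = 217/5 - 17/150 = 6493/150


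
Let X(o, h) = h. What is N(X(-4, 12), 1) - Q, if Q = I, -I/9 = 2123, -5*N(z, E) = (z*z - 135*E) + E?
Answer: 19105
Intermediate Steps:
N(z, E) = -z²/5 + 134*E/5 (N(z, E) = -((z*z - 135*E) + E)/5 = -((z² - 135*E) + E)/5 = -(z² - 134*E)/5 = -z²/5 + 134*E/5)
I = -19107 (I = -9*2123 = -19107)
Q = -19107
N(X(-4, 12), 1) - Q = (-⅕*12² + (134/5)*1) - 1*(-19107) = (-⅕*144 + 134/5) + 19107 = (-144/5 + 134/5) + 19107 = -2 + 19107 = 19105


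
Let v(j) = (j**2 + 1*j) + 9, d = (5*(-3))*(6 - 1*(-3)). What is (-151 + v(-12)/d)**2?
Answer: 46812964/2025 ≈ 23118.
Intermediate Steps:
d = -135 (d = -15*(6 + 3) = -15*9 = -135)
v(j) = 9 + j + j**2 (v(j) = (j**2 + j) + 9 = (j + j**2) + 9 = 9 + j + j**2)
(-151 + v(-12)/d)**2 = (-151 + (9 - 12 + (-12)**2)/(-135))**2 = (-151 + (9 - 12 + 144)*(-1/135))**2 = (-151 + 141*(-1/135))**2 = (-151 - 47/45)**2 = (-6842/45)**2 = 46812964/2025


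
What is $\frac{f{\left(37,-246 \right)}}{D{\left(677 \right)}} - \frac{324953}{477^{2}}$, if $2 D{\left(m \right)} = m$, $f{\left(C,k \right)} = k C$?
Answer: $- \frac{4361931097}{154037133} \approx -28.317$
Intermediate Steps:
$f{\left(C,k \right)} = C k$
$D{\left(m \right)} = \frac{m}{2}$
$\frac{f{\left(37,-246 \right)}}{D{\left(677 \right)}} - \frac{324953}{477^{2}} = \frac{37 \left(-246\right)}{\frac{1}{2} \cdot 677} - \frac{324953}{477^{2}} = - \frac{9102}{\frac{677}{2}} - \frac{324953}{227529} = \left(-9102\right) \frac{2}{677} - \frac{324953}{227529} = - \frac{18204}{677} - \frac{324953}{227529} = - \frac{4361931097}{154037133}$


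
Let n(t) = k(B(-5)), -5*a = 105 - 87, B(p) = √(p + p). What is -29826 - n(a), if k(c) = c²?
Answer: -29816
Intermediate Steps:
B(p) = √2*√p (B(p) = √(2*p) = √2*√p)
a = -18/5 (a = -(105 - 87)/5 = -⅕*18 = -18/5 ≈ -3.6000)
n(t) = -10 (n(t) = (√2*√(-5))² = (√2*(I*√5))² = (I*√10)² = -10)
-29826 - n(a) = -29826 - 1*(-10) = -29826 + 10 = -29816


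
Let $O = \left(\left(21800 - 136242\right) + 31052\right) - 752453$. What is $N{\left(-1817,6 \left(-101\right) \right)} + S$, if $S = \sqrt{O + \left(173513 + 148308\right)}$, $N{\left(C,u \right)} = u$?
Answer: $-606 + 43 i \sqrt{278} \approx -606.0 + 716.95 i$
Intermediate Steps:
$O = -835843$ ($O = \left(\left(21800 - 136242\right) + 31052\right) - 752453 = \left(-114442 + 31052\right) - 752453 = -83390 - 752453 = -835843$)
$S = 43 i \sqrt{278}$ ($S = \sqrt{-835843 + \left(173513 + 148308\right)} = \sqrt{-835843 + 321821} = \sqrt{-514022} = 43 i \sqrt{278} \approx 716.95 i$)
$N{\left(-1817,6 \left(-101\right) \right)} + S = 6 \left(-101\right) + 43 i \sqrt{278} = -606 + 43 i \sqrt{278}$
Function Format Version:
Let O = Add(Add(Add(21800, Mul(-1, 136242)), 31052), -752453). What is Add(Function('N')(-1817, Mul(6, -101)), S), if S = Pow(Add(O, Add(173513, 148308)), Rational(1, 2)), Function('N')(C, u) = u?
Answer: Add(-606, Mul(43, I, Pow(278, Rational(1, 2)))) ≈ Add(-606.00, Mul(716.95, I))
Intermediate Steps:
O = -835843 (O = Add(Add(Add(21800, -136242), 31052), -752453) = Add(Add(-114442, 31052), -752453) = Add(-83390, -752453) = -835843)
S = Mul(43, I, Pow(278, Rational(1, 2))) (S = Pow(Add(-835843, Add(173513, 148308)), Rational(1, 2)) = Pow(Add(-835843, 321821), Rational(1, 2)) = Pow(-514022, Rational(1, 2)) = Mul(43, I, Pow(278, Rational(1, 2))) ≈ Mul(716.95, I))
Add(Function('N')(-1817, Mul(6, -101)), S) = Add(Mul(6, -101), Mul(43, I, Pow(278, Rational(1, 2)))) = Add(-606, Mul(43, I, Pow(278, Rational(1, 2))))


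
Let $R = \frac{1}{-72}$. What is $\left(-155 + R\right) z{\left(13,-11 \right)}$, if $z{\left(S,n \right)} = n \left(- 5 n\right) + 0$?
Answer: $\frac{6752405}{72} \approx 93783.0$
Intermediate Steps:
$z{\left(S,n \right)} = - 5 n^{2}$ ($z{\left(S,n \right)} = - 5 n^{2} + 0 = - 5 n^{2}$)
$R = - \frac{1}{72} \approx -0.013889$
$\left(-155 + R\right) z{\left(13,-11 \right)} = \left(-155 - \frac{1}{72}\right) \left(- 5 \left(-11\right)^{2}\right) = - \frac{11161 \left(\left(-5\right) 121\right)}{72} = \left(- \frac{11161}{72}\right) \left(-605\right) = \frac{6752405}{72}$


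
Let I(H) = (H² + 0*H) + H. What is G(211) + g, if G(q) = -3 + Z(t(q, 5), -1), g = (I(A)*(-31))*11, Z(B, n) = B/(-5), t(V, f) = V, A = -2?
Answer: -3636/5 ≈ -727.20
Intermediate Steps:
Z(B, n) = -B/5 (Z(B, n) = B*(-⅕) = -B/5)
I(H) = H + H² (I(H) = (H² + 0) + H = H² + H = H + H²)
g = -682 (g = (-2*(1 - 2)*(-31))*11 = (-2*(-1)*(-31))*11 = (2*(-31))*11 = -62*11 = -682)
G(q) = -3 - q/5
G(211) + g = (-3 - ⅕*211) - 682 = (-3 - 211/5) - 682 = -226/5 - 682 = -3636/5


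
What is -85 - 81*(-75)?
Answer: 5990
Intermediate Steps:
-85 - 81*(-75) = -85 + 6075 = 5990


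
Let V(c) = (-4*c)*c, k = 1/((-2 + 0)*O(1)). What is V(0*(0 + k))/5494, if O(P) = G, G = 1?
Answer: 0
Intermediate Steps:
O(P) = 1
k = -½ (k = 1/((-2 + 0)*1) = 1/(-2) = -½*1 = -½ ≈ -0.50000)
V(c) = -4*c²
V(0*(0 + k))/5494 = -4*(0*(0 - ½))²/5494 = -4*(0*(-½))²*(1/5494) = -4*0²*(1/5494) = -4*0*(1/5494) = 0*(1/5494) = 0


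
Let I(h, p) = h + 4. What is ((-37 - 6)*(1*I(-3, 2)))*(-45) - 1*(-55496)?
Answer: 57431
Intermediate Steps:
I(h, p) = 4 + h
((-37 - 6)*(1*I(-3, 2)))*(-45) - 1*(-55496) = ((-37 - 6)*(1*(4 - 3)))*(-45) - 1*(-55496) = -43*(-45) + 55496 = 1935 + 55496 = 57431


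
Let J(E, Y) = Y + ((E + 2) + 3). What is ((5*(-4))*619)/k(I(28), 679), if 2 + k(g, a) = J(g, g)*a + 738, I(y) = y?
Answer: -2476/8431 ≈ -0.29368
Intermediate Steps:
J(E, Y) = 5 + E + Y (J(E, Y) = Y + ((2 + E) + 3) = Y + (5 + E) = 5 + E + Y)
k(g, a) = 736 + a*(5 + 2*g) (k(g, a) = -2 + ((5 + g + g)*a + 738) = -2 + ((5 + 2*g)*a + 738) = -2 + (a*(5 + 2*g) + 738) = -2 + (738 + a*(5 + 2*g)) = 736 + a*(5 + 2*g))
((5*(-4))*619)/k(I(28), 679) = ((5*(-4))*619)/(736 + 679*(5 + 2*28)) = (-20*619)/(736 + 679*(5 + 56)) = -12380/(736 + 679*61) = -12380/(736 + 41419) = -12380/42155 = -12380*1/42155 = -2476/8431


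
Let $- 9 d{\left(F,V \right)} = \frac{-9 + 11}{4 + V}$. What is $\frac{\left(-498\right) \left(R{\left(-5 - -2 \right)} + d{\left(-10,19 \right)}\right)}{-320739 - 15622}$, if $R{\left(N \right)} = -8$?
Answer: $- \frac{275228}{23208909} \approx -0.011859$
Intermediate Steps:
$d{\left(F,V \right)} = - \frac{2}{9 \left(4 + V\right)}$ ($d{\left(F,V \right)} = - \frac{\left(-9 + 11\right) \frac{1}{4 + V}}{9} = - \frac{2 \frac{1}{4 + V}}{9} = - \frac{2}{9 \left(4 + V\right)}$)
$\frac{\left(-498\right) \left(R{\left(-5 - -2 \right)} + d{\left(-10,19 \right)}\right)}{-320739 - 15622} = \frac{\left(-498\right) \left(-8 - \frac{2}{36 + 9 \cdot 19}\right)}{-320739 - 15622} = \frac{\left(-498\right) \left(-8 - \frac{2}{36 + 171}\right)}{-320739 - 15622} = \frac{\left(-498\right) \left(-8 - \frac{2}{207}\right)}{-336361} = - 498 \left(-8 - \frac{2}{207}\right) \left(- \frac{1}{336361}\right) = \left(-498\right) \left(- \frac{1658}{207}\right) \left(- \frac{1}{336361}\right) = \frac{275228}{69} \left(- \frac{1}{336361}\right) = - \frac{275228}{23208909}$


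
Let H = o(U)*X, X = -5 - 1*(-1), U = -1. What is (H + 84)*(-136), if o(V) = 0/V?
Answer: -11424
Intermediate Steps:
o(V) = 0
X = -4 (X = -5 + 1 = -4)
H = 0 (H = 0*(-4) = 0)
(H + 84)*(-136) = (0 + 84)*(-136) = 84*(-136) = -11424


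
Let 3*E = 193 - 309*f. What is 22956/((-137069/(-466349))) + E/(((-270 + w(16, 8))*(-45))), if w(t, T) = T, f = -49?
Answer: 189327953592163/2424065265 ≈ 78104.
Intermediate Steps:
E = 15334/3 (E = (193 - 309*(-49))/3 = (193 + 15141)/3 = (1/3)*15334 = 15334/3 ≈ 5111.3)
22956/((-137069/(-466349))) + E/(((-270 + w(16, 8))*(-45))) = 22956/((-137069/(-466349))) + 15334/(3*(((-270 + 8)*(-45)))) = 22956/((-137069*(-1/466349))) + 15334/(3*((-262*(-45)))) = 22956/(137069/466349) + (15334/3)/11790 = 22956*(466349/137069) + (15334/3)*(1/11790) = 10705507644/137069 + 7667/17685 = 189327953592163/2424065265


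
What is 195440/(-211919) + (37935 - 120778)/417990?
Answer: -99247971317/88580022810 ≈ -1.1204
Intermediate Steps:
195440/(-211919) + (37935 - 120778)/417990 = 195440*(-1/211919) - 82843*1/417990 = -195440/211919 - 82843/417990 = -99247971317/88580022810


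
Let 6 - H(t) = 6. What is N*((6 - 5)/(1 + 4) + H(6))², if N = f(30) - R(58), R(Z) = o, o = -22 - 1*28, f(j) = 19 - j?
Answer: 39/25 ≈ 1.5600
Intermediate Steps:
H(t) = 0 (H(t) = 6 - 1*6 = 6 - 6 = 0)
o = -50 (o = -22 - 28 = -50)
R(Z) = -50
N = 39 (N = (19 - 1*30) - 1*(-50) = (19 - 30) + 50 = -11 + 50 = 39)
N*((6 - 5)/(1 + 4) + H(6))² = 39*((6 - 5)/(1 + 4) + 0)² = 39*(1/5 + 0)² = 39*(1*(⅕) + 0)² = 39*(⅕ + 0)² = 39*(⅕)² = 39*(1/25) = 39/25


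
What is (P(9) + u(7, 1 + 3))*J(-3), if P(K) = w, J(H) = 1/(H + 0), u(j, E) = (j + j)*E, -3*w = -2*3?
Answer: -58/3 ≈ -19.333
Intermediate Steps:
w = 2 (w = -(-2)*3/3 = -⅓*(-6) = 2)
u(j, E) = 2*E*j (u(j, E) = (2*j)*E = 2*E*j)
J(H) = 1/H
P(K) = 2
(P(9) + u(7, 1 + 3))*J(-3) = (2 + 2*(1 + 3)*7)/(-3) = (2 + 2*4*7)*(-⅓) = (2 + 56)*(-⅓) = 58*(-⅓) = -58/3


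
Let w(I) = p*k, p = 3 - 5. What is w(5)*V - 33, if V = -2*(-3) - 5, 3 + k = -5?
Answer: -17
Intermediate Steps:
p = -2
k = -8 (k = -3 - 5 = -8)
w(I) = 16 (w(I) = -2*(-8) = 16)
V = 1 (V = 6 - 5 = 1)
w(5)*V - 33 = 16*1 - 33 = 16 - 33 = -17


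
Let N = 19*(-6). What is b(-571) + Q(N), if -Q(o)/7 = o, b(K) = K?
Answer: 227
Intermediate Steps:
N = -114
Q(o) = -7*o
b(-571) + Q(N) = -571 - 7*(-114) = -571 + 798 = 227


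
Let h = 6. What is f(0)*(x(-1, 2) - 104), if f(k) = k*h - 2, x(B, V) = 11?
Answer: 186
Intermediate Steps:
f(k) = -2 + 6*k (f(k) = k*6 - 2 = 6*k - 2 = -2 + 6*k)
f(0)*(x(-1, 2) - 104) = (-2 + 6*0)*(11 - 104) = (-2 + 0)*(-93) = -2*(-93) = 186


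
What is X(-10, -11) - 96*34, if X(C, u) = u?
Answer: -3275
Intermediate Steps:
X(-10, -11) - 96*34 = -11 - 96*34 = -11 - 3264 = -3275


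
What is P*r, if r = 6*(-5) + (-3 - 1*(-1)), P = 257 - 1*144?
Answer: -3616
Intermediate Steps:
P = 113 (P = 257 - 144 = 113)
r = -32 (r = -30 + (-3 + 1) = -30 - 2 = -32)
P*r = 113*(-32) = -3616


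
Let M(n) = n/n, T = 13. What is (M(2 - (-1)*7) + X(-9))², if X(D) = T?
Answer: 196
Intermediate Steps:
X(D) = 13
M(n) = 1
(M(2 - (-1)*7) + X(-9))² = (1 + 13)² = 14² = 196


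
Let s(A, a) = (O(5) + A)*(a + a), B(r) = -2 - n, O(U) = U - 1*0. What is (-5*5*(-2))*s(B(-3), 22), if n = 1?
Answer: 4400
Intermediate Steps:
O(U) = U (O(U) = U + 0 = U)
B(r) = -3 (B(r) = -2 - 1*1 = -2 - 1 = -3)
s(A, a) = 2*a*(5 + A) (s(A, a) = (5 + A)*(a + a) = (5 + A)*(2*a) = 2*a*(5 + A))
(-5*5*(-2))*s(B(-3), 22) = (-5*5*(-2))*(2*22*(5 - 3)) = (-25*(-2))*(2*22*2) = 50*88 = 4400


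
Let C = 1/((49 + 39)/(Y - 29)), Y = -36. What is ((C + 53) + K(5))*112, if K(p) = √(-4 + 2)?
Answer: 64386/11 + 112*I*√2 ≈ 5853.3 + 158.39*I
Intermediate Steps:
C = -65/88 (C = 1/((49 + 39)/(-36 - 29)) = 1/(88/(-65)) = 1/(88*(-1/65)) = 1/(-88/65) = -65/88 ≈ -0.73864)
K(p) = I*√2 (K(p) = √(-2) = I*√2)
((C + 53) + K(5))*112 = ((-65/88 + 53) + I*√2)*112 = (4599/88 + I*√2)*112 = 64386/11 + 112*I*√2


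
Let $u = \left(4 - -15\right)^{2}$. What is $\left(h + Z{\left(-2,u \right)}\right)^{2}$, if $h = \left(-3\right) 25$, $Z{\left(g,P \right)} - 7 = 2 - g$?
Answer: $4096$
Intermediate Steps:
$u = 361$ ($u = \left(4 + \left(-5 + 20\right)\right)^{2} = \left(4 + 15\right)^{2} = 19^{2} = 361$)
$Z{\left(g,P \right)} = 9 - g$ ($Z{\left(g,P \right)} = 7 - \left(-2 + g\right) = 9 - g$)
$h = -75$
$\left(h + Z{\left(-2,u \right)}\right)^{2} = \left(-75 + \left(9 - -2\right)\right)^{2} = \left(-75 + \left(9 + 2\right)\right)^{2} = \left(-75 + 11\right)^{2} = \left(-64\right)^{2} = 4096$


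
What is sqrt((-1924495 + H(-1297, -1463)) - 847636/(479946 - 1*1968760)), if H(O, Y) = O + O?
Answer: I*sqrt(1067880216363103835)/744407 ≈ 1388.2*I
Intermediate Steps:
H(O, Y) = 2*O
sqrt((-1924495 + H(-1297, -1463)) - 847636/(479946 - 1*1968760)) = sqrt((-1924495 + 2*(-1297)) - 847636/(479946 - 1*1968760)) = sqrt((-1924495 - 2594) - 847636/(479946 - 1968760)) = sqrt(-1927089 - 847636/(-1488814)) = sqrt(-1927089 - 847636*(-1/1488814)) = sqrt(-1927089 + 423818/744407) = sqrt(-1434538117405/744407) = I*sqrt(1067880216363103835)/744407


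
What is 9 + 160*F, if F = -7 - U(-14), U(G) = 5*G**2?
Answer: -157911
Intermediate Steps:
F = -987 (F = -7 - 5*(-14)**2 = -7 - 5*196 = -7 - 1*980 = -7 - 980 = -987)
9 + 160*F = 9 + 160*(-987) = 9 - 157920 = -157911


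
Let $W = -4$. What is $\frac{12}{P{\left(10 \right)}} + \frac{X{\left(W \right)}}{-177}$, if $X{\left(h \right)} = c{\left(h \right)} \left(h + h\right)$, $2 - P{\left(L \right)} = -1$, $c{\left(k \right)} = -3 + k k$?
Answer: $\frac{812}{177} \approx 4.5876$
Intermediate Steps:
$c{\left(k \right)} = -3 + k^{2}$
$P{\left(L \right)} = 3$ ($P{\left(L \right)} = 2 - -1 = 2 + 1 = 3$)
$X{\left(h \right)} = 2 h \left(-3 + h^{2}\right)$ ($X{\left(h \right)} = \left(-3 + h^{2}\right) \left(h + h\right) = \left(-3 + h^{2}\right) 2 h = 2 h \left(-3 + h^{2}\right)$)
$\frac{12}{P{\left(10 \right)}} + \frac{X{\left(W \right)}}{-177} = \frac{12}{3} + \frac{2 \left(-4\right) \left(-3 + \left(-4\right)^{2}\right)}{-177} = 12 \cdot \frac{1}{3} + 2 \left(-4\right) \left(-3 + 16\right) \left(- \frac{1}{177}\right) = 4 + 2 \left(-4\right) 13 \left(- \frac{1}{177}\right) = 4 - - \frac{104}{177} = 4 + \frac{104}{177} = \frac{812}{177}$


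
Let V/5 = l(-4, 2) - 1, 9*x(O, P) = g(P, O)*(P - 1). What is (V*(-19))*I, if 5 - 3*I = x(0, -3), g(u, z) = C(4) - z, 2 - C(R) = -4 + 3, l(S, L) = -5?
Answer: 3610/3 ≈ 1203.3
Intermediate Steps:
C(R) = 3 (C(R) = 2 - (-4 + 3) = 2 - 1*(-1) = 2 + 1 = 3)
g(u, z) = 3 - z
x(O, P) = (-1 + P)*(3 - O)/9 (x(O, P) = ((3 - O)*(P - 1))/9 = ((3 - O)*(-1 + P))/9 = ((-1 + P)*(3 - O))/9 = (-1 + P)*(3 - O)/9)
I = 19/9 (I = 5/3 - (-1)*(-1 - 3)*(-3 + 0)/27 = 5/3 - (-1)*(-4)*(-3)/27 = 5/3 - ⅓*(-4/3) = 5/3 + 4/9 = 19/9 ≈ 2.1111)
V = -30 (V = 5*(-5 - 1) = 5*(-6) = -30)
(V*(-19))*I = -30*(-19)*(19/9) = 570*(19/9) = 3610/3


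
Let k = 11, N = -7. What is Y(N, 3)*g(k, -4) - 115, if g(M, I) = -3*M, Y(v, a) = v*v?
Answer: -1732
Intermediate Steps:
Y(v, a) = v**2
Y(N, 3)*g(k, -4) - 115 = (-7)**2*(-3*11) - 115 = 49*(-33) - 115 = -1617 - 115 = -1732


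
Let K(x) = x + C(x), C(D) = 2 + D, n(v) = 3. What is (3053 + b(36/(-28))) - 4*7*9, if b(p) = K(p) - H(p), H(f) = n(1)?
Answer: 19582/7 ≈ 2797.4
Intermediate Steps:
H(f) = 3
K(x) = 2 + 2*x (K(x) = x + (2 + x) = 2 + 2*x)
b(p) = -1 + 2*p (b(p) = (2 + 2*p) - 1*3 = (2 + 2*p) - 3 = -1 + 2*p)
(3053 + b(36/(-28))) - 4*7*9 = (3053 + (-1 + 2*(36/(-28)))) - 4*7*9 = (3053 + (-1 + 2*(36*(-1/28)))) - 28*9 = (3053 + (-1 + 2*(-9/7))) - 252 = (3053 + (-1 - 18/7)) - 252 = (3053 - 25/7) - 252 = 21346/7 - 252 = 19582/7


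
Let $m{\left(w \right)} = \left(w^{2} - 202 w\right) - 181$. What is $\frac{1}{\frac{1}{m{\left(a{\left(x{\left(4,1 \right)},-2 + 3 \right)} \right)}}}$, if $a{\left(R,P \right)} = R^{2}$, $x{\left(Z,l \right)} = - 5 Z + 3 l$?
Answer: $24962$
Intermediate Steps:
$m{\left(w \right)} = -181 + w^{2} - 202 w$
$\frac{1}{\frac{1}{m{\left(a{\left(x{\left(4,1 \right)},-2 + 3 \right)} \right)}}} = \frac{1}{\frac{1}{-181 + \left(\left(\left(-5\right) 4 + 3 \cdot 1\right)^{2}\right)^{2} - 202 \left(\left(-5\right) 4 + 3 \cdot 1\right)^{2}}} = \frac{1}{\frac{1}{-181 + \left(\left(-20 + 3\right)^{2}\right)^{2} - 202 \left(-20 + 3\right)^{2}}} = \frac{1}{\frac{1}{-181 + \left(\left(-17\right)^{2}\right)^{2} - 202 \left(-17\right)^{2}}} = \frac{1}{\frac{1}{-181 + 289^{2} - 58378}} = \frac{1}{\frac{1}{-181 + 83521 - 58378}} = \frac{1}{\frac{1}{24962}} = 24962$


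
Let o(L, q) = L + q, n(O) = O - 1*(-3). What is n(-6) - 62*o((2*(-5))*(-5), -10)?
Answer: -2483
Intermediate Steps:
n(O) = 3 + O (n(O) = O + 3 = 3 + O)
n(-6) - 62*o((2*(-5))*(-5), -10) = (3 - 6) - 62*((2*(-5))*(-5) - 10) = -3 - 62*(-10*(-5) - 10) = -3 - 62*(50 - 10) = -3 - 62*40 = -3 - 2480 = -2483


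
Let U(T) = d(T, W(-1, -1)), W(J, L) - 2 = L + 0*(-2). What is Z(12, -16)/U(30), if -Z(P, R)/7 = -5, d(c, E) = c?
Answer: 7/6 ≈ 1.1667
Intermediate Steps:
W(J, L) = 2 + L (W(J, L) = 2 + (L + 0*(-2)) = 2 + (L + 0) = 2 + L)
Z(P, R) = 35 (Z(P, R) = -7*(-5) = 35)
U(T) = T
Z(12, -16)/U(30) = 35/30 = 35*(1/30) = 7/6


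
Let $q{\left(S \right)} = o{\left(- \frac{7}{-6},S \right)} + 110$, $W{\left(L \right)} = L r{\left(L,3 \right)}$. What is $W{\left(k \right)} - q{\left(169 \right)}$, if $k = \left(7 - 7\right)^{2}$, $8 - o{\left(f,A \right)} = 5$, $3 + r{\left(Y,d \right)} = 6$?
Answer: $-113$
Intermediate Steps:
$r{\left(Y,d \right)} = 3$ ($r{\left(Y,d \right)} = -3 + 6 = 3$)
$o{\left(f,A \right)} = 3$ ($o{\left(f,A \right)} = 8 - 5 = 3$)
$k = 0$ ($k = 0^{2} = 0$)
$W{\left(L \right)} = 3 L$ ($W{\left(L \right)} = L 3 = 3 L$)
$q{\left(S \right)} = 113$ ($q{\left(S \right)} = 3 + 110 = 113$)
$W{\left(k \right)} - q{\left(169 \right)} = 3 \cdot 0 - 113 = 0 - 113 = -113$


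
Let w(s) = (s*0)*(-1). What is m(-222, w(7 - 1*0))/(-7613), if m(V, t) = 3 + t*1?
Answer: -3/7613 ≈ -0.00039406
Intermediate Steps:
w(s) = 0 (w(s) = 0*(-1) = 0)
m(V, t) = 3 + t
m(-222, w(7 - 1*0))/(-7613) = (3 + 0)/(-7613) = 3*(-1/7613) = -3/7613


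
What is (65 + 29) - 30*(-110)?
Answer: 3394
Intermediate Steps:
(65 + 29) - 30*(-110) = 94 + 3300 = 3394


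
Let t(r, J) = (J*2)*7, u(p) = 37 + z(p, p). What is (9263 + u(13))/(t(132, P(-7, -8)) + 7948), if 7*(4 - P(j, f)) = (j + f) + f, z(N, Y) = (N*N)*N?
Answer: 11497/8050 ≈ 1.4282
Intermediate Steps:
z(N, Y) = N**3 (z(N, Y) = N**2*N = N**3)
u(p) = 37 + p**3
P(j, f) = 4 - 2*f/7 - j/7 (P(j, f) = 4 - ((j + f) + f)/7 = 4 - ((f + j) + f)/7 = 4 - (j + 2*f)/7 = 4 + (-2*f/7 - j/7) = 4 - 2*f/7 - j/7)
t(r, J) = 14*J (t(r, J) = (2*J)*7 = 14*J)
(9263 + u(13))/(t(132, P(-7, -8)) + 7948) = (9263 + (37 + 13**3))/(14*(4 - 2/7*(-8) - 1/7*(-7)) + 7948) = (9263 + (37 + 2197))/(14*(4 + 16/7 + 1) + 7948) = (9263 + 2234)/(14*(51/7) + 7948) = 11497/(102 + 7948) = 11497/8050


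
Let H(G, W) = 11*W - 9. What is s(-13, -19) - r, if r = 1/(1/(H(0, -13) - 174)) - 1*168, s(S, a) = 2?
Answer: 496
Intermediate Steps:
H(G, W) = -9 + 11*W
r = -494 (r = 1/(1/((-9 + 11*(-13)) - 174)) - 1*168 = 1/(1/((-9 - 143) - 174)) - 168 = 1/(1/(-152 - 174)) - 168 = 1/(1/(-326)) - 168 = 1/(-1/326) - 168 = -326 - 168 = -494)
s(-13, -19) - r = 2 - 1*(-494) = 2 + 494 = 496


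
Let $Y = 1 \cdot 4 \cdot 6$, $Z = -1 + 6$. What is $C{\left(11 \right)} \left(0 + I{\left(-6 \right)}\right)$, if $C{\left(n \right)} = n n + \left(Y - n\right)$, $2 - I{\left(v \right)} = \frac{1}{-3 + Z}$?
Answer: $201$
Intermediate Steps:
$Z = 5$
$Y = 24$ ($Y = 4 \cdot 6 = 24$)
$I{\left(v \right)} = \frac{3}{2}$ ($I{\left(v \right)} = 2 - \frac{1}{-3 + 5} = 2 - \frac{1}{2} = \frac{3}{2}$)
$C{\left(n \right)} = 24 + n^{2} - n$ ($C{\left(n \right)} = n n - \left(-24 + n\right) = n^{2} - \left(-24 + n\right) = 24 + n^{2} - n$)
$C{\left(11 \right)} \left(0 + I{\left(-6 \right)}\right) = \left(24 + 11^{2} - 11\right) \left(0 + \frac{3}{2}\right) = \left(24 + 121 - 11\right) \frac{3}{2} = 134 \cdot \frac{3}{2} = 201$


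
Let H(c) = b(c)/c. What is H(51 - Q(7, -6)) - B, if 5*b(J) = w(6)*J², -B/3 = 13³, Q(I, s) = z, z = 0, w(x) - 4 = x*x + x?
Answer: 35301/5 ≈ 7060.2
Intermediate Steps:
w(x) = 4 + x + x² (w(x) = 4 + (x*x + x) = 4 + (x² + x) = 4 + (x + x²) = 4 + x + x²)
Q(I, s) = 0
B = -6591 (B = -3*13³ = -3*2197 = -6591)
b(J) = 46*J²/5 (b(J) = ((4 + 6 + 6²)*J²)/5 = ((4 + 6 + 36)*J²)/5 = (46*J²)/5 = 46*J²/5)
H(c) = 46*c/5 (H(c) = (46*c²/5)/c = 46*c/5)
H(51 - Q(7, -6)) - B = 46*(51 - 1*0)/5 - 1*(-6591) = 46*(51 + 0)/5 + 6591 = (46/5)*51 + 6591 = 2346/5 + 6591 = 35301/5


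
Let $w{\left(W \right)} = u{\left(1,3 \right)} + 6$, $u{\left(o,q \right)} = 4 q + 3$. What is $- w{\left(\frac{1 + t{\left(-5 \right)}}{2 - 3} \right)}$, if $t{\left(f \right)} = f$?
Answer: $-21$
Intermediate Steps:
$u{\left(o,q \right)} = 3 + 4 q$
$w{\left(W \right)} = 21$ ($w{\left(W \right)} = \left(3 + 4 \cdot 3\right) + 6 = \left(3 + 12\right) + 6 = 15 + 6 = 21$)
$- w{\left(\frac{1 + t{\left(-5 \right)}}{2 - 3} \right)} = \left(-1\right) 21 = -21$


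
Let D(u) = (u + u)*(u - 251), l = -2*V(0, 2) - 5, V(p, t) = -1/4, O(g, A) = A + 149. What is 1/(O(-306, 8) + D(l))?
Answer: 2/4913 ≈ 0.00040708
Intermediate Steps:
O(g, A) = 149 + A
V(p, t) = -1/4 (V(p, t) = -1*1/4 = -1/4)
l = -9/2 (l = -2*(-1/4) - 5 = 1/2 - 5 = -9/2 ≈ -4.5000)
D(u) = 2*u*(-251 + u) (D(u) = (2*u)*(-251 + u) = 2*u*(-251 + u))
1/(O(-306, 8) + D(l)) = 1/((149 + 8) + 2*(-9/2)*(-251 - 9/2)) = 1/(157 + 2*(-9/2)*(-511/2)) = 1/(157 + 4599/2) = 1/(4913/2) = 2/4913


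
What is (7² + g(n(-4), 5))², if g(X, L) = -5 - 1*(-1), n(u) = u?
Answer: 2025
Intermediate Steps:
g(X, L) = -4 (g(X, L) = -5 + 1 = -4)
(7² + g(n(-4), 5))² = (7² - 4)² = (49 - 4)² = 45² = 2025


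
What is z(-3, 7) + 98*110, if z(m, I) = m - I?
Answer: 10770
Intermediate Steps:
z(-3, 7) + 98*110 = (-3 - 1*7) + 98*110 = (-3 - 7) + 10780 = -10 + 10780 = 10770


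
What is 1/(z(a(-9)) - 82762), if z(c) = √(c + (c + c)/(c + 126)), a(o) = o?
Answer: -1075906/89044132491 - I*√1547/89044132491 ≈ -1.2083e-5 - 4.4171e-10*I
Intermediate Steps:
z(c) = √(c + 2*c/(126 + c)) (z(c) = √(c + (2*c)/(126 + c)) = √(c + 2*c/(126 + c)))
1/(z(a(-9)) - 82762) = 1/(√(-9*(128 - 9)/(126 - 9)) - 82762) = 1/(√(-9*119/117) - 82762) = 1/(√(-9*1/117*119) - 82762) = 1/(√(-119/13) - 82762) = 1/(I*√1547/13 - 82762) = 1/(-82762 + I*√1547/13)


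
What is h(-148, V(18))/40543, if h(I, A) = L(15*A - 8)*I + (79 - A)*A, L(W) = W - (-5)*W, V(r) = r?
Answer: -231558/40543 ≈ -5.7114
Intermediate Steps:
L(W) = 6*W (L(W) = W + 5*W = 6*W)
h(I, A) = A*(79 - A) + I*(-48 + 90*A) (h(I, A) = (6*(15*A - 8))*I + (79 - A)*A = (6*(-8 + 15*A))*I + A*(79 - A) = (-48 + 90*A)*I + A*(79 - A) = I*(-48 + 90*A) + A*(79 - A) = A*(79 - A) + I*(-48 + 90*A))
h(-148, V(18))/40543 = (-1*18² + 79*18 + 6*(-148)*(-8 + 15*18))/40543 = (-1*324 + 1422 + 6*(-148)*(-8 + 270))*(1/40543) = (-324 + 1422 + 6*(-148)*262)*(1/40543) = (-324 + 1422 - 232656)*(1/40543) = -231558*1/40543 = -231558/40543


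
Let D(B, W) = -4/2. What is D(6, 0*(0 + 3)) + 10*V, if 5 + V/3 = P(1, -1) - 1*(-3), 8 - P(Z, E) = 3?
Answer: 88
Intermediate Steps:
P(Z, E) = 5 (P(Z, E) = 8 - 1*3 = 8 - 3 = 5)
D(B, W) = -2 (D(B, W) = -4*½ = -2)
V = 9 (V = -15 + 3*(5 - 1*(-3)) = -15 + 3*(5 + 3) = -15 + 3*8 = -15 + 24 = 9)
D(6, 0*(0 + 3)) + 10*V = -2 + 10*9 = -2 + 90 = 88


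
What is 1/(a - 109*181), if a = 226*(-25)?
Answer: -1/25379 ≈ -3.9403e-5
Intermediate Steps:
a = -5650
1/(a - 109*181) = 1/(-5650 - 109*181) = 1/(-5650 - 19729) = 1/(-25379) = -1/25379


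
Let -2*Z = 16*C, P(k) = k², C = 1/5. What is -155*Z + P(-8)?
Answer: 312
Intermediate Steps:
C = ⅕ ≈ 0.20000
Z = -8/5 ≈ -1.6000
-155*Z + P(-8) = -155*(-8/5) + (-8)² = 248 + 64 = 312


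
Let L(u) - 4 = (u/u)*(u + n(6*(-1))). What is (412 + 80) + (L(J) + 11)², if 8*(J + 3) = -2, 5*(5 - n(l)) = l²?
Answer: 233281/400 ≈ 583.20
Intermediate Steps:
n(l) = 5 - l²/5
J = -13/4 (J = -3 + (⅛)*(-2) = -3 - ¼ = -13/4 ≈ -3.2500)
L(u) = 9/5 + u (L(u) = 4 + (u/u)*(u + (5 - (6*(-1))²/5)) = 4 + 1*(u + (5 - ⅕*(-6)²)) = 4 + 1*(u + (5 - ⅕*36)) = 4 + 1*(u + (5 - 36/5)) = 4 + 1*(u - 11/5) = 4 + 1*(-11/5 + u) = 4 + (-11/5 + u) = 9/5 + u)
(412 + 80) + (L(J) + 11)² = (412 + 80) + ((9/5 - 13/4) + 11)² = 492 + (-29/20 + 11)² = 492 + (191/20)² = 492 + 36481/400 = 233281/400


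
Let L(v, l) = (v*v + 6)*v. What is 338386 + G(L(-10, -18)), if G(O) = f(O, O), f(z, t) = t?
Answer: 337326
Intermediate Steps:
L(v, l) = v*(6 + v²) (L(v, l) = (v² + 6)*v = (6 + v²)*v = v*(6 + v²))
G(O) = O
338386 + G(L(-10, -18)) = 338386 - 10*(6 + (-10)²) = 338386 - 10*(6 + 100) = 338386 - 10*106 = 338386 - 1060 = 337326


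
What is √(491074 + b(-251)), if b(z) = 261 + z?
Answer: 2*√122771 ≈ 700.77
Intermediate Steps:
√(491074 + b(-251)) = √(491074 + (261 - 251)) = √(491074 + 10) = √491084 = 2*√122771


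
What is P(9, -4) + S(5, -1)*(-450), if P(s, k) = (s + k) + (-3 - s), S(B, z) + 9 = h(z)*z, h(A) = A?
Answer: 3593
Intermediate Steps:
S(B, z) = -9 + z**2 (S(B, z) = -9 + z*z = -9 + z**2)
P(s, k) = -3 + k (P(s, k) = (k + s) + (-3 - s) = -3 + k)
P(9, -4) + S(5, -1)*(-450) = (-3 - 4) + (-9 + (-1)**2)*(-450) = -7 + (-9 + 1)*(-450) = -7 - 8*(-450) = -7 + 3600 = 3593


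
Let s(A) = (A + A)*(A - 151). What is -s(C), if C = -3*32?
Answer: -47424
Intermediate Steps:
C = -96
s(A) = 2*A*(-151 + A) (s(A) = (2*A)*(-151 + A) = 2*A*(-151 + A))
-s(C) = -2*(-96)*(-151 - 96) = -2*(-96)*(-247) = -1*47424 = -47424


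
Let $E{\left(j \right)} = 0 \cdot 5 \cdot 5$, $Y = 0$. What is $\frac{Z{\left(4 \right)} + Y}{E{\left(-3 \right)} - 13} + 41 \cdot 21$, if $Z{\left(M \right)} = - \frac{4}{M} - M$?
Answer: $\frac{11198}{13} \approx 861.38$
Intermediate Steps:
$E{\left(j \right)} = 0$ ($E{\left(j \right)} = 0 \cdot 5 = 0$)
$Z{\left(M \right)} = - M - \frac{4}{M}$
$\frac{Z{\left(4 \right)} + Y}{E{\left(-3 \right)} - 13} + 41 \cdot 21 = \frac{\left(\left(-1\right) 4 - \frac{4}{4}\right) + 0}{0 - 13} + 41 \cdot 21 = \frac{\left(-4 - 1\right) + 0}{-13} + 861 = \left(\left(-4 - 1\right) + 0\right) \left(- \frac{1}{13}\right) + 861 = \left(-5 + 0\right) \left(- \frac{1}{13}\right) + 861 = \left(-5\right) \left(- \frac{1}{13}\right) + 861 = \frac{5}{13} + 861 = \frac{11198}{13}$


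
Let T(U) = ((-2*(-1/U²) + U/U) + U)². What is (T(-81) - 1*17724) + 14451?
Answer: 134604997051/43046721 ≈ 3127.0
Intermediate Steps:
T(U) = (1 + U + 2/U²)² (T(U) = ((-(-2)/U² + 1) + U)² = ((2/U² + 1) + U)² = ((1 + 2/U²) + U)² = (1 + U + 2/U²)²)
(T(-81) - 1*17724) + 14451 = ((2 + (-81)² + (-81)³)²/(-81)⁴ - 1*17724) + 14451 = ((2 + 6561 - 531441)²/43046721 - 17724) + 14451 = ((1/43046721)*(-524878)² - 17724) + 14451 = ((1/43046721)*275496914884 - 17724) + 14451 = (275496914884/43046721 - 17724) + 14451 = -487463168120/43046721 + 14451 = 134604997051/43046721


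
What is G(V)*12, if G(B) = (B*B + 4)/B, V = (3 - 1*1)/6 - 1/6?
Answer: 290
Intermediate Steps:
V = ⅙ (V = (3 - 1)*(⅙) - 1*⅙ = 2*(⅙) - ⅙ = ⅓ - ⅙ = ⅙ ≈ 0.16667)
G(B) = (4 + B²)/B (G(B) = (B² + 4)/B = (4 + B²)/B)
G(V)*12 = (⅙ + 4/(⅙))*12 = (⅙ + 4*6)*12 = (⅙ + 24)*12 = (145/6)*12 = 290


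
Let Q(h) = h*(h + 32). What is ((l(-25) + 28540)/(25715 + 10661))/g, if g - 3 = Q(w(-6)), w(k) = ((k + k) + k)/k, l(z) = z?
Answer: 9505/1309536 ≈ 0.0072583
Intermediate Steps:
w(k) = 3 (w(k) = (2*k + k)/k = (3*k)/k = 3)
Q(h) = h*(32 + h)
g = 108 (g = 3 + 3*(32 + 3) = 3 + 3*35 = 3 + 105 = 108)
((l(-25) + 28540)/(25715 + 10661))/g = ((-25 + 28540)/(25715 + 10661))/108 = (28515/36376)*(1/108) = 9505/1309536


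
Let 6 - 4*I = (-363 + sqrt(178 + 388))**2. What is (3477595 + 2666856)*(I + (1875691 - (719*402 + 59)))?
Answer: 38181907303197/4 + 2230435713*sqrt(566)/2 ≈ 9.5720e+12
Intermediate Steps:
I = 3/2 - (-363 + sqrt(566))**2/4 (I = 3/2 - (-363 + sqrt(178 + 388))**2/4 = 3/2 - (-363 + sqrt(566))**2/4 ≈ -28764.)
(3477595 + 2666856)*(I + (1875691 - (719*402 + 59))) = (3477595 + 2666856)*((-132329/4 + 363*sqrt(566)/2) + (1875691 - (719*402 + 59))) = 6144451*((-132329/4 + 363*sqrt(566)/2) + (1875691 - (289038 + 59))) = 6144451*((-132329/4 + 363*sqrt(566)/2) + (1875691 - 1*289097)) = 6144451*((-132329/4 + 363*sqrt(566)/2) + (1875691 - 289097)) = 6144451*((-132329/4 + 363*sqrt(566)/2) + 1586594) = 6144451*(6214047/4 + 363*sqrt(566)/2) = 38181907303197/4 + 2230435713*sqrt(566)/2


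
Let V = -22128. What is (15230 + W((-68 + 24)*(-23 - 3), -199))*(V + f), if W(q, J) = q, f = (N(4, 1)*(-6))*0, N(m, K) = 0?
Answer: -362323872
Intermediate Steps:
f = 0 (f = (0*(-6))*0 = 0*0 = 0)
(15230 + W((-68 + 24)*(-23 - 3), -199))*(V + f) = (15230 + (-68 + 24)*(-23 - 3))*(-22128 + 0) = (15230 - 44*(-26))*(-22128) = (15230 + 1144)*(-22128) = 16374*(-22128) = -362323872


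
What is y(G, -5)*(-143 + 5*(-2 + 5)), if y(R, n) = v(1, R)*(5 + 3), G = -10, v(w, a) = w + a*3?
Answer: 29696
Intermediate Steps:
v(w, a) = w + 3*a
y(R, n) = 8 + 24*R (y(R, n) = (1 + 3*R)*(5 + 3) = (1 + 3*R)*8 = 8 + 24*R)
y(G, -5)*(-143 + 5*(-2 + 5)) = (8 + 24*(-10))*(-143 + 5*(-2 + 5)) = (8 - 240)*(-143 + 5*3) = -232*(-143 + 15) = -232*(-128) = 29696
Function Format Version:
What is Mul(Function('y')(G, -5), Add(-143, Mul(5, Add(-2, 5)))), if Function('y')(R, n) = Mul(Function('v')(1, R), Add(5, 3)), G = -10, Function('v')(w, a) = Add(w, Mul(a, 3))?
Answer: 29696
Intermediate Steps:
Function('v')(w, a) = Add(w, Mul(3, a))
Function('y')(R, n) = Add(8, Mul(24, R)) (Function('y')(R, n) = Mul(Add(1, Mul(3, R)), Add(5, 3)) = Mul(Add(1, Mul(3, R)), 8) = Add(8, Mul(24, R)))
Mul(Function('y')(G, -5), Add(-143, Mul(5, Add(-2, 5)))) = Mul(Add(8, Mul(24, -10)), Add(-143, Mul(5, Add(-2, 5)))) = Mul(Add(8, -240), Add(-143, Mul(5, 3))) = Mul(-232, Add(-143, 15)) = Mul(-232, -128) = 29696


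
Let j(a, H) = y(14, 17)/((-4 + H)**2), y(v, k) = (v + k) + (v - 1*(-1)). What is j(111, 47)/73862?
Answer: 23/68285419 ≈ 3.3682e-7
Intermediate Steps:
y(v, k) = 1 + k + 2*v (y(v, k) = (k + v) + (v + 1) = (k + v) + (1 + v) = 1 + k + 2*v)
j(a, H) = 46/(-4 + H)**2 (j(a, H) = (1 + 17 + 2*14)/((-4 + H)**2) = (1 + 17 + 28)/(-4 + H)**2 = 46/(-4 + H)**2)
j(111, 47)/73862 = (46/(-4 + 47)**2)/73862 = (46/43**2)*(1/73862) = (46*(1/1849))*(1/73862) = (46/1849)*(1/73862) = 23/68285419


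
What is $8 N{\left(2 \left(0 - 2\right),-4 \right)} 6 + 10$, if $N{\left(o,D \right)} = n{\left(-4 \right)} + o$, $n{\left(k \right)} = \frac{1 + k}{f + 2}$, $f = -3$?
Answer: $-38$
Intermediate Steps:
$n{\left(k \right)} = -1 - k$ ($n{\left(k \right)} = \frac{1 + k}{-3 + 2} = \frac{1 + k}{-1} = \left(1 + k\right) \left(-1\right) = -1 - k$)
$N{\left(o,D \right)} = 3 + o$ ($N{\left(o,D \right)} = \left(-1 - -4\right) + o = \left(-1 + 4\right) + o = 3 + o$)
$8 N{\left(2 \left(0 - 2\right),-4 \right)} 6 + 10 = 8 \left(3 + 2 \left(0 - 2\right)\right) 6 + 10 = 8 \left(3 + 2 \left(-2\right)\right) 6 + 10 = 8 \left(3 - 4\right) 6 + 10 = 8 \left(\left(-1\right) 6\right) + 10 = 8 \left(-6\right) + 10 = -48 + 10 = -38$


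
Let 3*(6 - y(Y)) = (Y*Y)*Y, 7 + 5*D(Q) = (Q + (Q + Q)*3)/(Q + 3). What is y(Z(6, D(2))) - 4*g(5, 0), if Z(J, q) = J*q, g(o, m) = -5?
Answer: 1073042/15625 ≈ 68.675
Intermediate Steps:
D(Q) = -7/5 + 7*Q/(5*(3 + Q)) (D(Q) = -7/5 + ((Q + (Q + Q)*3)/(Q + 3))/5 = -7/5 + ((Q + (2*Q)*3)/(3 + Q))/5 = -7/5 + ((Q + 6*Q)/(3 + Q))/5 = -7/5 + ((7*Q)/(3 + Q))/5 = -7/5 + (7*Q/(3 + Q))/5 = -7/5 + 7*Q/(5*(3 + Q)))
y(Y) = 6 - Y³/3 (y(Y) = 6 - Y*Y*Y/3 = 6 - Y²*Y/3 = 6 - Y³/3)
y(Z(6, D(2))) - 4*g(5, 0) = (6 - (-2000376/(15 + 5*2)³)/3) - 4*(-5) = (6 - (-2000376/(15 + 10)³)/3) + 20 = (6 - (6*(-21/25))³/3) + 20 = (6 - (-126/25)³/3) + 20 = (6 - ⅓*(-2000376/15625)) + 20 = (6 + 666792/15625) + 20 = 760542/15625 + 20 = 1073042/15625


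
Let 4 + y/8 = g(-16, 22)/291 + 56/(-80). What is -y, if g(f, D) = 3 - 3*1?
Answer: 188/5 ≈ 37.600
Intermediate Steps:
g(f, D) = 0 (g(f, D) = 3 - 3 = 0)
y = -188/5 (y = -32 + 8*(0/291 + 56/(-80)) = -32 + 8*(0*(1/291) + 56*(-1/80)) = -32 + 8*(0 - 7/10) = -32 + 8*(-7/10) = -32 - 28/5 = -188/5 ≈ -37.600)
-y = -1*(-188/5) = 188/5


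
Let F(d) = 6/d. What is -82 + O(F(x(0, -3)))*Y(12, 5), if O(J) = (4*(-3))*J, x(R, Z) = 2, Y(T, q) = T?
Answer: -514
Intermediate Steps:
O(J) = -12*J
-82 + O(F(x(0, -3)))*Y(12, 5) = -82 - 72/2*12 = -82 - 12*3*12 = -82 - 36*12 = -82 - 432 = -514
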